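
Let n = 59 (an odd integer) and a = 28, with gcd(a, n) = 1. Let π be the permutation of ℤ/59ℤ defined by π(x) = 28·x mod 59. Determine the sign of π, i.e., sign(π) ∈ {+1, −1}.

Orbit of 1 under x↦28x: [1, 28, 17, 4, 53, 9, 16]… (length divides ord_59(28)).
Cycle lengths of π_28 on ℤ/59ℤ: [29, 29, 1]; 3 cycles in total.
59 − 3 = 56 transpositions; sign(π) = (−1)^56 = +1.
Check: (28/59) = +1 by Zolotarev.

+1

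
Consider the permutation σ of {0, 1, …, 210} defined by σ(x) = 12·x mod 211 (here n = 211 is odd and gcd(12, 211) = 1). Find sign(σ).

-1

Trace 144: π^k(144) = [144, 40, 58, 63, 123, 210, 199] for k=0..6.
16 cycles of lengths [14, 14, 14, 14, 14, 14, 14, 14, 14, 14, 14, 14, 14, 14, 14, 1].
With 16 cycles on 211 points, sign = (−1)^{211−16} = -1.
(12|211)_J = -1 (Zolotarev's lemma cross-check).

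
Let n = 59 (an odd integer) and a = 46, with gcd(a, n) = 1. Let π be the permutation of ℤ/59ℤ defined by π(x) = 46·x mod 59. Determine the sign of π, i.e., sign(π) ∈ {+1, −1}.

Orbit of 53 under x↦46x: [53, 19, 48, 25, 29, 36, 4]… (length divides ord_59(46)).
Decompose π into cycles: lengths [29, 29, 1] (3 cycles, including the fixed point 0).
59 − 3 = 56 transpositions; sign(π) = (−1)^56 = +1.

+1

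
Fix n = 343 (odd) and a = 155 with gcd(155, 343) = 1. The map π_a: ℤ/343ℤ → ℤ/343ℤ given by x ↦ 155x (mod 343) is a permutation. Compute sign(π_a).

+1

Trace 267: π^k(267) = [267, 225, 232, 288, 50, 204, 64] for k=0..6.
Decompose π into cycles: lengths [49, 49, 49, 49, 49, 49, 7, 7, 7, 7, 7, 7, 1, 1, 1, 1, 1, 1, 1] (19 cycles, including the fixed point 0).
343 − 19 = 324 transpositions; sign(π) = (−1)^324 = +1.
Via Zolotarev, sign(π_{155}) = (155|343) = +1.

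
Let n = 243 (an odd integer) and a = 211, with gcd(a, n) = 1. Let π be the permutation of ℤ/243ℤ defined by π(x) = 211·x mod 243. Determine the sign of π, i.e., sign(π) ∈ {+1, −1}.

+1

Orbit of 94 under x↦211x: [94, 151, 28, 76, 241, 64, 139]… (length divides ord_243(211)).
Cycle lengths of π_211 on ℤ/243ℤ: [81, 81, 27, 27, 9, 9, 3, 3, 1, 1, 1]; 11 cycles in total.
sign(π) = (−1)^{n − #cycles} = (−1)^{243−11} = (−1)^232 = +1.
Zolotarev: (211|243) = +1, matching the cycle-count sign.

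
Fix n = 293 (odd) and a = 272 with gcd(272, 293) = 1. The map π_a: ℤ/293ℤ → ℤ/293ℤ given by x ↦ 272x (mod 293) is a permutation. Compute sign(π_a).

+1

Trace 229: π^k(229) = [229, 172, 197, 258, 149, 94, 77] for k=0..6.
Cycle type of π: 73×4 + 1; total 5 cycles.
Σ(ℓ_i−1) = 293−5 = 288; sign = (−1)^288 = +1.
(272|293)_J = +1 (Zolotarev's lemma cross-check).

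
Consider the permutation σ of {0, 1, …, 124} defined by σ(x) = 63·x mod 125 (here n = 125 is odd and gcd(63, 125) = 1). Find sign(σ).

Orbit of 94 under x↦63x: [94, 47, 86, 43, 84, 42, 21]… (length divides ord_125(63)).
Cycle type of π: 100 + 20 + 4 + 1; total 4 cycles.
n − c = 125 − 4 = 121; sign = (−1)^121 = -1.

-1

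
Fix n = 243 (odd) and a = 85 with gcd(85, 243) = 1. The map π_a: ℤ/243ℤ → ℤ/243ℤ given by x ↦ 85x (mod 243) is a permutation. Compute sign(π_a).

Orbit of 88 under x↦85x: [88, 190, 112, 43, 10, 121, 79]… (length divides ord_243(85)).
Cycle type of π: 81×2 + 27×2 + 9×2 + 3×2 + 1×3; total 11 cycles.
Σ(ℓ_i−1) = 243−11 = 232; sign = (−1)^232 = +1.
Via Zolotarev, sign(π_{85}) = (85|243) = +1.

+1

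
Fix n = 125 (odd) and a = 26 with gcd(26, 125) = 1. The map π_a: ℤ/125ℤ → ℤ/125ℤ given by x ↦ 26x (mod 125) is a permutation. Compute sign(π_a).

Orbit of 26 under x↦26x: [26, 51, 76, 101, 1]… (length divides ord_125(26)).
Cycle lengths of π_26 on ℤ/125ℤ: [5, 5, 5, 5, 5, 5, 5, 5, 5, 5, 5, 5, 5, 5, 5, 5, 5, 5, 5, 5, 1, 1, 1, 1, 1, 1, 1, 1, 1, 1, 1, 1, 1, 1, 1, 1, 1, 1, 1, 1, 1, 1, 1, 1, 1]; 45 cycles in total.
125 − 45 = 80 transpositions; sign(π) = (−1)^80 = +1.
Check: (26/125) = +1 by Zolotarev.

+1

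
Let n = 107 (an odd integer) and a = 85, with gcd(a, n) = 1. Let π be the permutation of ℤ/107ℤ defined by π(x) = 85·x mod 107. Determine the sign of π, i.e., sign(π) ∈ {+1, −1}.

Start at x=76: 76 → 40 → 83 → 100 → 47 → 36 → 64 → … (one orbit).
3 cycles of lengths [53, 53, 1].
sign(π) = (−1)^{n − #cycles} = (−1)^{107−3} = (−1)^104 = +1.
The Jacobi symbol (85|107) = +1 (Zolotarev) agrees.

+1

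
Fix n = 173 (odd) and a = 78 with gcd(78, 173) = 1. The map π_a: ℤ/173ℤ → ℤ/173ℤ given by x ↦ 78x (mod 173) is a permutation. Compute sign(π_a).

+1

Start at x=78: 78 → 29 → 13 → 149 → 31 → 169 → 34 → … (one orbit).
3 cycles of lengths [86, 86, 1].
3 cycles on 173: each ℓ→(−1)^(ℓ−1), product (−1)^170 = +1.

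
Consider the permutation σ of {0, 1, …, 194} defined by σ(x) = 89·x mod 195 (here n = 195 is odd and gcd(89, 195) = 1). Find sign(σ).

Start at x=119: 119 → 61 → 164 → 166 → 149 → 1 → 89 → … (one orbit).
Cycle type of π: 12×15 + 2×7 + 1; total 23 cycles.
With 23 cycles on 195 points, sign = (−1)^{195−23} = +1.
Zolotarev: (89|195) = +1, matching the cycle-count sign.

+1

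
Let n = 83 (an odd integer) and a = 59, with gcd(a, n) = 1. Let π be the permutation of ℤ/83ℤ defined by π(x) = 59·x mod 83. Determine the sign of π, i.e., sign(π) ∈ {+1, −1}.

+1

Start at x=40: 40 → 36 → 49 → 69 → 4 → 70 → 63 → … (one orbit).
Cycle lengths of π_59 on ℤ/83ℤ: [41, 41, 1]; 3 cycles in total.
Σ(ℓ_i−1) = 83−3 = 80; sign = (−1)^80 = +1.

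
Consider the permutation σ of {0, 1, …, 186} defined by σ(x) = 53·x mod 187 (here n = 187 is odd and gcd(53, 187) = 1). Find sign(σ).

Trace 47: π^k(47) = [47, 60, 1, 53, 4, 25, 16] for k=0..6.
The orbit structure of x ↦ 53x mod 187: 9 orbits of sizes [40, 40, 40, 40, 8, 8, 5, 5, 1].
9 cycles on 187: each ℓ→(−1)^(ℓ−1), product (−1)^178 = +1.

+1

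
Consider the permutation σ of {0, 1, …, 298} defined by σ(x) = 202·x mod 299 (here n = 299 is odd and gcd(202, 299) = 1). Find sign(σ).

-1

Orbit of 170 under x↦202x: [170, 254, 179, 278, 243, 50, 233]… (length divides ord_299(202)).
6 cycles of lengths [132, 132, 12, 11, 11, 1].
6 cycles on 299: each ℓ→(−1)^(ℓ−1), product (−1)^293 = -1.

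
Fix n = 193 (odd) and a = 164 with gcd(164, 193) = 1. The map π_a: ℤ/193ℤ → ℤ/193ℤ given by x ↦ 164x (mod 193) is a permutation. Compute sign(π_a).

-1

Orbit of 180 under x↦164x: [180, 184, 68, 151, 60, 190, 87]… (length divides ord_193(164)).
Cycle type of π: 64×3 + 1; total 4 cycles.
With 4 cycles on 193 points, sign = (−1)^{193−4} = -1.
(164|193)_J = -1 (Zolotarev's lemma cross-check).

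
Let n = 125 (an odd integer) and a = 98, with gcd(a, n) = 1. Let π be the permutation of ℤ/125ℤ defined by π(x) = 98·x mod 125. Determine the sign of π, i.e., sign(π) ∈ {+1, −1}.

Trace 52: π^k(52) = [52, 96, 33, 109, 57, 86, 53] for k=0..6.
π_98 has 4 disjoint cycles with lengths [100, 20, 4, 1] on {0,…,124}.
4 cycles on 125: each ℓ→(−1)^(ℓ−1), product (−1)^121 = -1.

-1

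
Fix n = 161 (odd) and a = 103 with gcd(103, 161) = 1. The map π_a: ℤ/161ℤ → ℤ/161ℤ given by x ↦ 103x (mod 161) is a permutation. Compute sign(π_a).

Orbit of 32 under x↦103x: [32, 76, 100, 157, 71, 68, 81]… (length divides ord_161(103)).
Decompose π into cycles: lengths [66, 66, 22, 6, 1] (5 cycles, including the fixed point 0).
5 cycles on 161: each ℓ→(−1)^(ℓ−1), product (−1)^156 = +1.
The Jacobi symbol (103|161) = +1 (Zolotarev) agrees.

+1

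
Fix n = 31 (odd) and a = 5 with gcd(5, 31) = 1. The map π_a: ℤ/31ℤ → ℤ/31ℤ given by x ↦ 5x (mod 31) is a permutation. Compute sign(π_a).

+1

Start at x=5: 5 → 25 → 1 → 5 (one orbit).
The orbit structure of x ↦ 5x mod 31: 11 orbits of sizes [3, 3, 3, 3, 3, 3, 3, 3, 3, 3, 1].
Σ(ℓ_i−1) = 31−11 = 20; sign = (−1)^20 = +1.
(5|31)_J = +1 (Zolotarev's lemma cross-check).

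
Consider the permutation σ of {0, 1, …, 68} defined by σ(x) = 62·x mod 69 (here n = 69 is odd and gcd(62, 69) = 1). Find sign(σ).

Start at x=1: 1 → 62 → 49 → 2 → 55 → 29 → 4 → … (one orbit).
Cycle type of π: 22×2 + 11×2 + 2 + 1; total 6 cycles.
With 6 cycles on 69 points, sign = (−1)^{69−6} = -1.
Check: (62/69) = -1 by Zolotarev.

-1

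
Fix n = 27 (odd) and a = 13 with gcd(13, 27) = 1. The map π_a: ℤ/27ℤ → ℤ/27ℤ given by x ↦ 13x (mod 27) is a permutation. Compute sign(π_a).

+1

Trace 7: π^k(7) = [7, 10, 22, 16, 19, 4, 25] for k=0..6.
π_13 has 7 disjoint cycles with lengths [9, 9, 3, 3, 1, 1, 1] on {0,…,26}.
27 − 7 = 20 transpositions; sign(π) = (−1)^20 = +1.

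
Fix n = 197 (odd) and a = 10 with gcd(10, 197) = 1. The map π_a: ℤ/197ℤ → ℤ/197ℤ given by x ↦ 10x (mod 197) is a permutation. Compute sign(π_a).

+1

Start at x=29: 29 → 93 → 142 → 41 → 16 → 160 → 24 → … (one orbit).
Decompose π into cycles: lengths [98, 98, 1] (3 cycles, including the fixed point 0).
3 cycles on 197: each ℓ→(−1)^(ℓ−1), product (−1)^194 = +1.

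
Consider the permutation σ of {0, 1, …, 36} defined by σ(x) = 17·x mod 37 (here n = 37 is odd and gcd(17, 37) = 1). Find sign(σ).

-1

Orbit of 27 under x↦17x: [27, 15, 33, 6, 28, 32, 26]… (length divides ord_37(17)).
2 cycles of lengths [36, 1].
37 − 2 = 35 transpositions; sign(π) = (−1)^35 = -1.
The Jacobi symbol (17|37) = -1 (Zolotarev) agrees.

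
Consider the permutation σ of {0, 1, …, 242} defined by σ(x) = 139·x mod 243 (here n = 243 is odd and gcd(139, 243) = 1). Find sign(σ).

Orbit of 109 under x↦139x: [109, 85, 151, 91, 13, 106, 154]… (length divides ord_243(139)).
Cycle type of π: 81×2 + 27×2 + 9×2 + 3×2 + 1×3; total 11 cycles.
Σ(ℓ_i−1) = 243−11 = 232; sign = (−1)^232 = +1.

+1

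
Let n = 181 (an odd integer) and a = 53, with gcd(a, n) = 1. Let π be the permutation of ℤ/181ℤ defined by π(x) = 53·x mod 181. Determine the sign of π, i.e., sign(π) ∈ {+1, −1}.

Trace 99: π^k(99) = [99, 179, 75, 174, 172, 66, 59] for k=0..6.
Decompose π into cycles: lengths [180, 1] (2 cycles, including the fixed point 0).
Σ(ℓ_i−1) = 181−2 = 179; sign = (−1)^179 = -1.

-1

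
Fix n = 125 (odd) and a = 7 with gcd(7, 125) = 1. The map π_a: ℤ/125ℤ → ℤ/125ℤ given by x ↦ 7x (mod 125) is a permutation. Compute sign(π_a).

Trace 57: π^k(57) = [57, 24, 43, 51, 107, 124, 118] for k=0..6.
Cycle type of π: 20×5 + 4×6 + 1; total 12 cycles.
n − c = 125 − 12 = 113; sign = (−1)^113 = -1.

-1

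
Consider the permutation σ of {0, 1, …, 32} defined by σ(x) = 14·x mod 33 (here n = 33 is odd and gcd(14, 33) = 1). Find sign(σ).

Start at x=23: 23 → 25 → 20 → 16 → 26 → 1 → 14 → … (one orbit).
Cycle lengths of π_14 on ℤ/33ℤ: [10, 10, 5, 5, 2, 1]; 6 cycles in total.
sign(π) = (−1)^{n − #cycles} = (−1)^{33−6} = (−1)^27 = -1.
(14|33)_J = -1 (Zolotarev's lemma cross-check).

-1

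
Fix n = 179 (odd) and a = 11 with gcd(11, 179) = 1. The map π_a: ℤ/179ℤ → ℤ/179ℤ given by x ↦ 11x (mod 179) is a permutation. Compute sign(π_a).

Trace 11: π^k(11) = [11, 121, 78, 142, 130, 177, 157] for k=0..6.
Decompose π into cycles: lengths [178, 1] (2 cycles, including the fixed point 0).
2 cycles on 179: each ℓ→(−1)^(ℓ−1), product (−1)^177 = -1.
The Jacobi symbol (11|179) = -1 (Zolotarev) agrees.

-1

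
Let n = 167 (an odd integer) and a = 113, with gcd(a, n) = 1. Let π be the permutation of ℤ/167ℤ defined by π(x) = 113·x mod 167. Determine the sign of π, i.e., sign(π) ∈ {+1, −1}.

-1

Start at x=83: 83 → 27 → 45 → 75 → 125 → 97 → 106 → … (one orbit).
π_113 has 2 disjoint cycles with lengths [166, 1] on {0,…,166}.
sign(π) = (−1)^{n − #cycles} = (−1)^{167−2} = (−1)^165 = -1.
Zolotarev: (113|167) = -1, matching the cycle-count sign.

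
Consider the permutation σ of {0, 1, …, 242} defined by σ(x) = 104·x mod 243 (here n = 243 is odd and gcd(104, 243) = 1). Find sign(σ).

Start at x=241: 241 → 35 → 238 → 209 → 109 → 158 → 151 → … (one orbit).
Cycle lengths of π_104 on ℤ/243ℤ: [162, 54, 18, 6, 2, 1]; 6 cycles in total.
sign(π) = (−1)^{n − #cycles} = (−1)^{243−6} = (−1)^237 = -1.

-1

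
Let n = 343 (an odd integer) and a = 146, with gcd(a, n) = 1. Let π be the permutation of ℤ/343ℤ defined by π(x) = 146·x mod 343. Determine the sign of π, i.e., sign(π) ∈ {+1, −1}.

Trace 146: π^k(146) = [146, 50, 97, 99, 48, 148, 342] for k=0..6.
π_146 has 46 disjoint cycles with lengths [14, 14, 14, 14, 14, 14, 14, 14, 14, 14, 14, 14, 14, 14, 14, 14, 14, 14, 14, 14, 14, 2, 2, 2, 2, 2, 2, 2, 2, 2, 2, 2, 2, 2, 2, 2, 2, 2, 2, 2, 2, 2, 2, 2, 2, 1] on {0,…,342}.
343 − 46 = 297 transpositions; sign(π) = (−1)^297 = -1.
(146|343)_J = -1 (Zolotarev's lemma cross-check).

-1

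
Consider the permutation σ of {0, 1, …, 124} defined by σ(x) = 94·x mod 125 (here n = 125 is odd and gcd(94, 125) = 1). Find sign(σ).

Trace 41: π^k(41) = [41, 104, 26, 69, 111, 59, 46] for k=0..6.
π_94 has 7 disjoint cycles with lengths [50, 50, 10, 10, 2, 2, 1] on {0,…,124}.
n − c = 125 − 7 = 118; sign = (−1)^118 = +1.

+1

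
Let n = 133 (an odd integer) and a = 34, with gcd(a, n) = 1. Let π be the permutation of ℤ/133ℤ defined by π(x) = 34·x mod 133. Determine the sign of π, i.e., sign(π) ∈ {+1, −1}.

Trace 69: π^k(69) = [69, 85, 97, 106, 13, 43, 132] for k=0..6.
11 cycles of lengths [18, 18, 18, 18, 18, 18, 18, 2, 2, 2, 1].
sign(π) = (−1)^{n − #cycles} = (−1)^{133−11} = (−1)^122 = +1.

+1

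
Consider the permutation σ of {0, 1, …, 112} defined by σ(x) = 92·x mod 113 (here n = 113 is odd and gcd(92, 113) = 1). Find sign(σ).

-1

Start at x=8: 8 → 58 → 25 → 40 → 64 → 12 → 87 → … (one orbit).
Cycle type of π: 112 + 1; total 2 cycles.
113 − 2 = 111 transpositions; sign(π) = (−1)^111 = -1.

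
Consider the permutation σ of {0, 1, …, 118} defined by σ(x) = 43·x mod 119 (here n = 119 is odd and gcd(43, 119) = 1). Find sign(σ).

Start at x=15: 15 → 50 → 8 → 106 → 36 → 1 → 43 → … (one orbit).
The orbit structure of x ↦ 43x mod 119: 21 orbits of sizes [8, 8, 8, 8, 8, 8, 8, 8, 8, 8, 8, 8, 8, 8, 1, 1, 1, 1, 1, 1, 1].
sign(π) = (−1)^{n − #cycles} = (−1)^{119−21} = (−1)^98 = +1.
The Jacobi symbol (43|119) = +1 (Zolotarev) agrees.

+1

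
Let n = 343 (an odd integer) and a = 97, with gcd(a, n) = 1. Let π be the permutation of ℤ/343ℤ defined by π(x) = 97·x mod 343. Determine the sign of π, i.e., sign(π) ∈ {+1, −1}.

Trace 148: π^k(148) = [148, 293, 295, 146, 99, 342, 246] for k=0..6.
46 cycles of lengths [14, 14, 14, 14, 14, 14, 14, 14, 14, 14, 14, 14, 14, 14, 14, 14, 14, 14, 14, 14, 14, 2, 2, 2, 2, 2, 2, 2, 2, 2, 2, 2, 2, 2, 2, 2, 2, 2, 2, 2, 2, 2, 2, 2, 2, 1].
46 cycles on 343: each ℓ→(−1)^(ℓ−1), product (−1)^297 = -1.
The Jacobi symbol (97|343) = -1 (Zolotarev) agrees.

-1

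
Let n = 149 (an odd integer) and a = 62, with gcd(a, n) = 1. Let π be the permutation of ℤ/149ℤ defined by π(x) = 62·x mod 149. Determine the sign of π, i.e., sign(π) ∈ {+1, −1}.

Start at x=128: 128 → 39 → 34 → 22 → 23 → 85 → 55 → … (one orbit).
The orbit structure of x ↦ 62x mod 149: 2 orbits of sizes [148, 1].
Σ(ℓ_i−1) = 149−2 = 147; sign = (−1)^147 = -1.
Via Zolotarev, sign(π_{62}) = (62|149) = -1.

-1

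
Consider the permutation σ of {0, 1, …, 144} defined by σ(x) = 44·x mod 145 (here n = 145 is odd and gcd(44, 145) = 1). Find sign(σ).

-1

Orbit of 119 under x↦44x: [119, 16, 124, 91, 89, 1, 44]… (length divides ord_145(44)).
8 cycles of lengths [28, 28, 28, 28, 28, 2, 2, 1].
8 cycles on 145: each ℓ→(−1)^(ℓ−1), product (−1)^137 = -1.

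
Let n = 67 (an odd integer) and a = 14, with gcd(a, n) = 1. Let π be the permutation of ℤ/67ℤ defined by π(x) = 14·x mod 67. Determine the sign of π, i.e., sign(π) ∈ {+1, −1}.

Orbit of 25 under x↦14x: [25, 15, 9, 59, 22, 40, 24]… (length divides ord_67(14)).
Decompose π into cycles: lengths [11, 11, 11, 11, 11, 11, 1] (7 cycles, including the fixed point 0).
sign(π) = (−1)^{n − #cycles} = (−1)^{67−7} = (−1)^60 = +1.

+1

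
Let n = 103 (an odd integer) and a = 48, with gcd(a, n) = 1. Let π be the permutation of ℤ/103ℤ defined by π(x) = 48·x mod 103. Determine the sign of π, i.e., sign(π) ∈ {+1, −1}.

-1

Trace 34: π^k(34) = [34, 87, 56, 10, 68, 71, 9] for k=0..6.
The orbit structure of x ↦ 48x mod 103: 2 orbits of sizes [102, 1].
103 − 2 = 101 transpositions; sign(π) = (−1)^101 = -1.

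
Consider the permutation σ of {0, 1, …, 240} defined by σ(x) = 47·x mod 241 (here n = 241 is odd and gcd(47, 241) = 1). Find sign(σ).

Trace 233: π^k(233) = [233, 106, 162, 143, 214, 177, 125] for k=0..6.
Decompose π into cycles: lengths [40, 40, 40, 40, 40, 40, 1] (7 cycles, including the fixed point 0).
n − c = 241 − 7 = 234; sign = (−1)^234 = +1.

+1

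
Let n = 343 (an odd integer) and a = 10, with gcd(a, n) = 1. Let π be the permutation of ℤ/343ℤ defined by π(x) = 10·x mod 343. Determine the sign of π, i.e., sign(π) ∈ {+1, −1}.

Orbit of 107 under x↦10x: [107, 41, 67, 327, 183, 115, 121]… (length divides ord_343(10)).
The orbit structure of x ↦ 10x mod 343: 4 orbits of sizes [294, 42, 6, 1].
Σ(ℓ_i−1) = 343−4 = 339; sign = (−1)^339 = -1.

-1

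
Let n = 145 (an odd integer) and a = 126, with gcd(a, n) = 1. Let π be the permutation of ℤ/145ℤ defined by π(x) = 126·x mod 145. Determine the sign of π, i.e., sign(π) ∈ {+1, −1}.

-1

Start at x=61: 61 → 1 → 126 → 71 → 101 → 111 → 66 → … (one orbit).
Cycle lengths of π_126 on ℤ/145ℤ: [28, 28, 28, 28, 28, 1, 1, 1, 1, 1]; 10 cycles in total.
sign(π) = (−1)^{n − #cycles} = (−1)^{145−10} = (−1)^135 = -1.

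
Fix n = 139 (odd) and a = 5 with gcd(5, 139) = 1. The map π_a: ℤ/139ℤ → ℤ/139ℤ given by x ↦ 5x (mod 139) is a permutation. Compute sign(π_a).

Start at x=54: 54 → 131 → 99 → 78 → 112 → 4 → 20 → … (one orbit).
Cycle type of π: 69×2 + 1; total 3 cycles.
139 − 3 = 136 transpositions; sign(π) = (−1)^136 = +1.

+1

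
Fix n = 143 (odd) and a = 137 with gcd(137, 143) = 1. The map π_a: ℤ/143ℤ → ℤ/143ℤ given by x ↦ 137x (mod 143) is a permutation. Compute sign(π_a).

Trace 5: π^k(5) = [5, 113, 37, 64, 45, 16, 47] for k=0..6.
Cycle type of π: 60×2 + 12 + 5×2 + 1; total 6 cycles.
6 cycles on 143: each ℓ→(−1)^(ℓ−1), product (−1)^137 = -1.
The Jacobi symbol (137|143) = -1 (Zolotarev) agrees.

-1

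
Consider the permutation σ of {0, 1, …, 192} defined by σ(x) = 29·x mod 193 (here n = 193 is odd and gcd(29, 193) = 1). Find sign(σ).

-1

Start at x=50: 50 → 99 → 169 → 76 → 81 → 33 → 185 → … (one orbit).
4 cycles of lengths [64, 64, 64, 1].
Σ(ℓ_i−1) = 193−4 = 189; sign = (−1)^189 = -1.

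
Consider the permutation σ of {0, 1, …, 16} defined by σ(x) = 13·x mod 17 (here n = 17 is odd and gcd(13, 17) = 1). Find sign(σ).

Orbit of 1 under x↦13x: [1, 13, 16, 4]… (length divides ord_17(13)).
Decompose π into cycles: lengths [4, 4, 4, 4, 1] (5 cycles, including the fixed point 0).
sign(π) = (−1)^{n − #cycles} = (−1)^{17−5} = (−1)^12 = +1.

+1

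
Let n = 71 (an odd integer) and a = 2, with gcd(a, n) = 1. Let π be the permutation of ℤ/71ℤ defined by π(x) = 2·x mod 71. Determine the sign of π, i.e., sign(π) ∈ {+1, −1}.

Trace 1: π^k(1) = [1, 2, 4, 8, 16, 32, 64] for k=0..6.
Cycle type of π: 35×2 + 1; total 3 cycles.
3 cycles on 71: each ℓ→(−1)^(ℓ−1), product (−1)^68 = +1.

+1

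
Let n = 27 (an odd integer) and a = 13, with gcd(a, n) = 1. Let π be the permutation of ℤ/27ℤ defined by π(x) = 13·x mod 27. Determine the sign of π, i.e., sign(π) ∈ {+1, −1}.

+1

Start at x=10: 10 → 22 → 16 → 19 → 4 → 25 → 1 → … (one orbit).
The orbit structure of x ↦ 13x mod 27: 7 orbits of sizes [9, 9, 3, 3, 1, 1, 1].
sign(π) = (−1)^{n − #cycles} = (−1)^{27−7} = (−1)^20 = +1.
Zolotarev: (13|27) = +1, matching the cycle-count sign.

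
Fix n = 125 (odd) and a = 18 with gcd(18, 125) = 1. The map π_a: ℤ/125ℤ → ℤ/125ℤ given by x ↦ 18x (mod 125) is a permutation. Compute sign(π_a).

Orbit of 93 under x↦18x: [93, 49, 7, 1, 18, 74, 82]… (length divides ord_125(18)).
π_18 has 12 disjoint cycles with lengths [20, 20, 20, 20, 20, 4, 4, 4, 4, 4, 4, 1] on {0,…,124}.
12 cycles on 125: each ℓ→(−1)^(ℓ−1), product (−1)^113 = -1.
Zolotarev: (18|125) = -1, matching the cycle-count sign.

-1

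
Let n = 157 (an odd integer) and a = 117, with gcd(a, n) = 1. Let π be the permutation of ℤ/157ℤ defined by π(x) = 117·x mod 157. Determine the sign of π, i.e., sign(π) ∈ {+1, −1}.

Orbit of 81 under x↦117x: [81, 57, 75, 140, 52, 118, 147]… (length divides ord_157(117)).
The orbit structure of x ↦ 117x mod 157: 3 orbits of sizes [78, 78, 1].
With 3 cycles on 157 points, sign = (−1)^{157−3} = +1.
Via Zolotarev, sign(π_{117}) = (117|157) = +1.

+1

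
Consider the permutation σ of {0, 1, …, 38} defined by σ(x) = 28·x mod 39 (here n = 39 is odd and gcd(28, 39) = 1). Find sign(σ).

Trace 31: π^k(31) = [31, 10, 7, 1, 28, 4, 34] for k=0..6.
6 cycles of lengths [12, 12, 12, 1, 1, 1].
n − c = 39 − 6 = 33; sign = (−1)^33 = -1.
(28|39)_J = -1 (Zolotarev's lemma cross-check).

-1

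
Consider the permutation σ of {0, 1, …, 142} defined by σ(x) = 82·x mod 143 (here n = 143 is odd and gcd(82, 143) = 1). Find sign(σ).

Orbit of 64 under x↦82x: [64, 100, 49, 14, 4, 42, 12]… (length divides ord_143(82)).
π_82 has 9 disjoint cycles with lengths [30, 30, 30, 30, 6, 6, 5, 5, 1] on {0,…,142}.
n − c = 143 − 9 = 134; sign = (−1)^134 = +1.

+1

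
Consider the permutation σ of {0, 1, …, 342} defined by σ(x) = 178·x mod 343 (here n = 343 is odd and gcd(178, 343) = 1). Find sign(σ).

Trace 67: π^k(67) = [67, 264, 1, 178, 128, 146, 263] for k=0..6.
The orbit structure of x ↦ 178x mod 343: 16 orbits of sizes [42, 42, 42, 42, 42, 42, 42, 6, 6, 6, 6, 6, 6, 6, 6, 1].
With 16 cycles on 343 points, sign = (−1)^{343−16} = -1.

-1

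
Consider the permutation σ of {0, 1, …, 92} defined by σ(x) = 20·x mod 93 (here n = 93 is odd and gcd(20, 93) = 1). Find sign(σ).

-1

Start at x=70: 70 → 5 → 7 → 47 → 10 → 14 → 1 → … (one orbit).
6 cycles of lengths [30, 30, 15, 15, 2, 1].
93 − 6 = 87 transpositions; sign(π) = (−1)^87 = -1.
Check: (20/93) = -1 by Zolotarev.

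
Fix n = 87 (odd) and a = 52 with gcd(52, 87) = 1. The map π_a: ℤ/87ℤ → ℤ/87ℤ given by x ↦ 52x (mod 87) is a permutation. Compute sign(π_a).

+1

Trace 82: π^k(82) = [82, 1, 52, 7, 16, 49, 25] for k=0..6.
Cycle lengths of π_52 on ℤ/87ℤ: [7, 7, 7, 7, 7, 7, 7, 7, 7, 7, 7, 7, 1, 1, 1]; 15 cycles in total.
sign(π) = (−1)^{n − #cycles} = (−1)^{87−15} = (−1)^72 = +1.
Zolotarev: (52|87) = +1, matching the cycle-count sign.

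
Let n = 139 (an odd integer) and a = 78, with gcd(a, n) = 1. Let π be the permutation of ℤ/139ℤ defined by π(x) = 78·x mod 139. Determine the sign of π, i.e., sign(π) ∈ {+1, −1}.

Trace 78: π^k(78) = [78, 107, 6, 51, 86, 36, 28] for k=0..6.
π_78 has 3 disjoint cycles with lengths [69, 69, 1] on {0,…,138}.
3 cycles on 139: each ℓ→(−1)^(ℓ−1), product (−1)^136 = +1.

+1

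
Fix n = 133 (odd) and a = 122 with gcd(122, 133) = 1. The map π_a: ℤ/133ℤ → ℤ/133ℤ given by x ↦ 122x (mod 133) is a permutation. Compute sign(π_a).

Start at x=121: 121 → 132 → 11 → 12 → 1 → 122 → 121 (one orbit).
π_122 has 23 disjoint cycles with lengths [6, 6, 6, 6, 6, 6, 6, 6, 6, 6, 6, 6, 6, 6, 6, 6, 6, 6, 6, 6, 6, 6, 1] on {0,…,132}.
133 − 23 = 110 transpositions; sign(π) = (−1)^110 = +1.

+1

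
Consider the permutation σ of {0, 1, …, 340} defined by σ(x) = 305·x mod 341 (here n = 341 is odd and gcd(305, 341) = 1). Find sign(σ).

Trace 216: π^k(216) = [216, 67, 316, 218, 336, 180, 340] for k=0..6.
17 cycles of lengths [30, 30, 30, 30, 30, 30, 30, 30, 30, 30, 10, 6, 6, 6, 6, 6, 1].
sign(π) = (−1)^{n − #cycles} = (−1)^{341−17} = (−1)^324 = +1.

+1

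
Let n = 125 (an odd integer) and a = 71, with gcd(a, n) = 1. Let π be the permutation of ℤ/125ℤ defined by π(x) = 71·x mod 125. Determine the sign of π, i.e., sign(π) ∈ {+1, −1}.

Start at x=71: 71 → 41 → 36 → 56 → 101 → 46 → 16 → … (one orbit).
13 cycles of lengths [25, 25, 25, 25, 5, 5, 5, 5, 1, 1, 1, 1, 1].
n − c = 125 − 13 = 112; sign = (−1)^112 = +1.
Via Zolotarev, sign(π_{71}) = (71|125) = +1.

+1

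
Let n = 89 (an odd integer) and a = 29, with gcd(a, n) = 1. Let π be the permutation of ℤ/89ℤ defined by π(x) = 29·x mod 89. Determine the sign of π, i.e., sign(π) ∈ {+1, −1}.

Orbit of 57 under x↦29x: [57, 51, 55, 82, 64, 76, 68]… (length divides ord_89(29)).
π_29 has 2 disjoint cycles with lengths [88, 1] on {0,…,88}.
2 cycles on 89: each ℓ→(−1)^(ℓ−1), product (−1)^87 = -1.

-1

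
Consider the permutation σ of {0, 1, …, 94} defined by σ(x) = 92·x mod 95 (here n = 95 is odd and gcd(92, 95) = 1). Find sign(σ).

-1

Orbit of 39 under x↦92x: [39, 73, 66, 87, 24, 23, 26]… (length divides ord_95(92)).
The orbit structure of x ↦ 92x mod 95: 6 orbits of sizes [36, 36, 9, 9, 4, 1].
sign(π) = (−1)^{n − #cycles} = (−1)^{95−6} = (−1)^89 = -1.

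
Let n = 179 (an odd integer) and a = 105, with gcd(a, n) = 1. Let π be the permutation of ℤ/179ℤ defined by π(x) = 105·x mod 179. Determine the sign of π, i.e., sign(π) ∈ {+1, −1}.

Orbit of 134 under x↦105x: [134, 108, 63, 171, 55, 47, 102]… (length divides ord_179(105)).
The orbit structure of x ↦ 105x mod 179: 2 orbits of sizes [178, 1].
sign(π) = (−1)^{n − #cycles} = (−1)^{179−2} = (−1)^177 = -1.
Zolotarev: (105|179) = -1, matching the cycle-count sign.

-1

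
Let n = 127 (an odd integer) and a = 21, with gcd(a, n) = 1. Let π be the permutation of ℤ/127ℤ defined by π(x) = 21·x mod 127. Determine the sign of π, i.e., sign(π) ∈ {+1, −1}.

Orbit of 70 under x↦21x: [70, 73, 9, 62, 32, 37, 15]… (length divides ord_127(21)).
Cycle lengths of π_21 on ℤ/127ℤ: [63, 63, 1]; 3 cycles in total.
127 − 3 = 124 transpositions; sign(π) = (−1)^124 = +1.
Check: (21/127) = +1 by Zolotarev.

+1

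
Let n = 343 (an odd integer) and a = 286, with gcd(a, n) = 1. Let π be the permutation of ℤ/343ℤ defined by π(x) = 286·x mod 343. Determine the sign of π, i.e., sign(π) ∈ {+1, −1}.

Trace 167: π^k(167) = [167, 85, 300, 50, 237, 211, 321] for k=0..6.
Decompose π into cycles: lengths [98, 98, 98, 14, 14, 14, 2, 2, 2, 1] (10 cycles, including the fixed point 0).
Σ(ℓ_i−1) = 343−10 = 333; sign = (−1)^333 = -1.
Check: (286/343) = -1 by Zolotarev.

-1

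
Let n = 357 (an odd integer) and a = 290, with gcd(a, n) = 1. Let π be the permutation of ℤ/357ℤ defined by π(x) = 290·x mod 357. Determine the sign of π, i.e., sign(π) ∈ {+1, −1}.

Trace 205: π^k(205) = [205, 188, 256, 341, 1, 290] for k=0..5.
Cycle type of π: 6×51 + 2×17 + 1×17; total 85 cycles.
n − c = 357 − 85 = 272; sign = (−1)^272 = +1.
Zolotarev: (290|357) = +1, matching the cycle-count sign.

+1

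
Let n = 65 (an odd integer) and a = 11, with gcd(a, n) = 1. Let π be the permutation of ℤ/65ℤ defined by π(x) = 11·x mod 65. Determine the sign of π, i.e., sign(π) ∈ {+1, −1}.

-1

Start at x=56: 56 → 31 → 16 → 46 → 51 → 41 → 61 → … (one orbit).
Cycle type of π: 12×5 + 1×5; total 10 cycles.
n − c = 65 − 10 = 55; sign = (−1)^55 = -1.
The Jacobi symbol (11|65) = -1 (Zolotarev) agrees.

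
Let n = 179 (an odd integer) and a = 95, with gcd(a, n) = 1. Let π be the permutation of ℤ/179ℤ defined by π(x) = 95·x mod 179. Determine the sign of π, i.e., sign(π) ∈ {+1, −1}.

Trace 88: π^k(88) = [88, 126, 156, 142, 65, 89, 42] for k=0..6.
3 cycles of lengths [89, 89, 1].
sign(π) = (−1)^{n − #cycles} = (−1)^{179−3} = (−1)^176 = +1.

+1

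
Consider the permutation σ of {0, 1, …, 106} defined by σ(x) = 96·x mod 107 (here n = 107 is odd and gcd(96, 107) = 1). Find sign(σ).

-1

Orbit of 22 under x↦96x: [22, 79, 94, 36, 32, 76, 20]… (length divides ord_107(96)).
Decompose π into cycles: lengths [106, 1] (2 cycles, including the fixed point 0).
107 − 2 = 105 transpositions; sign(π) = (−1)^105 = -1.
(96|107)_J = -1 (Zolotarev's lemma cross-check).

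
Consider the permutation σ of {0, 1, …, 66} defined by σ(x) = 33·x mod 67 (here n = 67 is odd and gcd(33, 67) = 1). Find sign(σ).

+1

Trace 23: π^k(23) = [23, 22, 56, 39, 14, 60, 37] for k=0..6.
3 cycles of lengths [33, 33, 1].
3 cycles on 67: each ℓ→(−1)^(ℓ−1), product (−1)^64 = +1.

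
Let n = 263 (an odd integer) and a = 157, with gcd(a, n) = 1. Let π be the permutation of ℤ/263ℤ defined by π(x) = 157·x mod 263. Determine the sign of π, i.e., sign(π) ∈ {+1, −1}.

Trace 44: π^k(44) = [44, 70, 207, 150, 143, 96, 81] for k=0..6.
Cycle type of π: 131×2 + 1; total 3 cycles.
263 − 3 = 260 transpositions; sign(π) = (−1)^260 = +1.

+1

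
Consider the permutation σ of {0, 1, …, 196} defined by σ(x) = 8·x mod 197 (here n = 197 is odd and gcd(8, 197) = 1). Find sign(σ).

-1

Start at x=45: 45 → 163 → 122 → 188 → 125 → 15 → 120 → … (one orbit).
Cycle type of π: 196 + 1; total 2 cycles.
n − c = 197 − 2 = 195; sign = (−1)^195 = -1.
The Jacobi symbol (8|197) = -1 (Zolotarev) agrees.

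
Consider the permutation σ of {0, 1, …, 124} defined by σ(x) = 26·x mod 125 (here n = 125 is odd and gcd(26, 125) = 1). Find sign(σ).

Orbit of 1 under x↦26x: [1, 26, 51, 76, 101]… (length divides ord_125(26)).
Cycle lengths of π_26 on ℤ/125ℤ: [5, 5, 5, 5, 5, 5, 5, 5, 5, 5, 5, 5, 5, 5, 5, 5, 5, 5, 5, 5, 1, 1, 1, 1, 1, 1, 1, 1, 1, 1, 1, 1, 1, 1, 1, 1, 1, 1, 1, 1, 1, 1, 1, 1, 1]; 45 cycles in total.
n − c = 125 − 45 = 80; sign = (−1)^80 = +1.

+1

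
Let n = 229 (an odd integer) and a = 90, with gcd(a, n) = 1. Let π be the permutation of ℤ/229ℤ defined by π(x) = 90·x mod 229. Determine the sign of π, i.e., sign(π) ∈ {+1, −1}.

-1

Orbit of 193 under x↦90x: [193, 195, 146, 87, 44, 67, 76]… (length divides ord_229(90)).
The orbit structure of x ↦ 90x mod 229: 2 orbits of sizes [228, 1].
Σ(ℓ_i−1) = 229−2 = 227; sign = (−1)^227 = -1.
Via Zolotarev, sign(π_{90}) = (90|229) = -1.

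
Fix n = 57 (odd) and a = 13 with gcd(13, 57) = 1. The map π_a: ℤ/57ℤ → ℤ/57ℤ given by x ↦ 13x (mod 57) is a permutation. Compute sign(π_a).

Trace 28: π^k(28) = [28, 22, 1, 13, 55, 31, 4] for k=0..6.
Cycle lengths of π_13 on ℤ/57ℤ: [18, 18, 18, 1, 1, 1]; 6 cycles in total.
n − c = 57 − 6 = 51; sign = (−1)^51 = -1.

-1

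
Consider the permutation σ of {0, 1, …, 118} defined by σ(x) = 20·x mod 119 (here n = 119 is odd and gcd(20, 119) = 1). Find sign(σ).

+1

Trace 20: π^k(20) = [20, 43, 27, 64, 90, 15, 62] for k=0..6.
Cycle type of π: 16×7 + 2×3 + 1; total 11 cycles.
Σ(ℓ_i−1) = 119−11 = 108; sign = (−1)^108 = +1.
Zolotarev: (20|119) = +1, matching the cycle-count sign.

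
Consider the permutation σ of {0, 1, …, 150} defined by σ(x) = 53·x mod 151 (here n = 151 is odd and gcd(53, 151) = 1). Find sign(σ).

-1

Start at x=72: 72 → 41 → 59 → 107 → 84 → 73 → 94 → … (one orbit).
Cycle type of π: 50×3 + 1; total 4 cycles.
With 4 cycles on 151 points, sign = (−1)^{151−4} = -1.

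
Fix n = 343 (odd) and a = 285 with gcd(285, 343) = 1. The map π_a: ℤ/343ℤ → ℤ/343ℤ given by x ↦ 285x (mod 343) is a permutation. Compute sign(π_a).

-1

Orbit of 291 under x↦285x: [291, 272, 2, 227, 211, 110, 137]… (length divides ord_343(285)).
4 cycles of lengths [294, 42, 6, 1].
343 − 4 = 339 transpositions; sign(π) = (−1)^339 = -1.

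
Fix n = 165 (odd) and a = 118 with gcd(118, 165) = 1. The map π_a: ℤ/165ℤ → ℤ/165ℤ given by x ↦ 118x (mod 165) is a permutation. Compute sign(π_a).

+1

Orbit of 112 under x↦118x: [112, 16, 73, 34, 52, 31, 28]… (length divides ord_165(118)).
15 cycles of lengths [20, 20, 20, 20, 20, 20, 10, 10, 10, 4, 4, 4, 1, 1, 1].
165 − 15 = 150 transpositions; sign(π) = (−1)^150 = +1.
(118|165)_J = +1 (Zolotarev's lemma cross-check).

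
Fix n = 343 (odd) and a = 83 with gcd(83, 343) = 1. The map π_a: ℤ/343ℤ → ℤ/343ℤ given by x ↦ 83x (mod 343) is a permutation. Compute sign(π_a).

-1

Start at x=232: 232 → 48 → 211 → 20 → 288 → 237 → 120 → … (one orbit).
The orbit structure of x ↦ 83x mod 343: 10 orbits of sizes [98, 98, 98, 14, 14, 14, 2, 2, 2, 1].
Σ(ℓ_i−1) = 343−10 = 333; sign = (−1)^333 = -1.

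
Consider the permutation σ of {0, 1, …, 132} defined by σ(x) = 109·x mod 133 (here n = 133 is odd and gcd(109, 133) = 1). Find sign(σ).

-1

Trace 51: π^k(51) = [51, 106, 116, 9, 50, 130, 72] for k=0..6.
The orbit structure of x ↦ 109x mod 133: 10 orbits of sizes [18, 18, 18, 18, 18, 18, 18, 3, 3, 1].
n − c = 133 − 10 = 123; sign = (−1)^123 = -1.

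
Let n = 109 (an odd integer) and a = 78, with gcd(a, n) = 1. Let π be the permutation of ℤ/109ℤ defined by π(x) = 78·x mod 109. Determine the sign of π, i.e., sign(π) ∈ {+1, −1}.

Start at x=49: 49 → 7 → 1 → 78 → 89 → 75 → 73 → … (one orbit).
Cycle lengths of π_78 on ℤ/109ℤ: [27, 27, 27, 27, 1]; 5 cycles in total.
sign(π) = (−1)^{n − #cycles} = (−1)^{109−5} = (−1)^104 = +1.
Via Zolotarev, sign(π_{78}) = (78|109) = +1.

+1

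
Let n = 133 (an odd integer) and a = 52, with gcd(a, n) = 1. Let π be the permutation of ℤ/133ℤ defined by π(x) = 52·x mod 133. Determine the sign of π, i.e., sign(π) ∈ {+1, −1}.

+1

Start at x=44: 44 → 27 → 74 → 124 → 64 → 3 → 23 → … (one orbit).
π_52 has 9 disjoint cycles with lengths [18, 18, 18, 18, 18, 18, 18, 6, 1] on {0,…,132}.
n − c = 133 − 9 = 124; sign = (−1)^124 = +1.
The Jacobi symbol (52|133) = +1 (Zolotarev) agrees.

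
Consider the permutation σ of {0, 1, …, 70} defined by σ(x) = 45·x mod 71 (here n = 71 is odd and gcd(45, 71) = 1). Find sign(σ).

Orbit of 48 under x↦45x: [48, 30, 1, 45, 37, 32, 20]… (length divides ord_71(45)).
The orbit structure of x ↦ 45x mod 71: 11 orbits of sizes [7, 7, 7, 7, 7, 7, 7, 7, 7, 7, 1].
With 11 cycles on 71 points, sign = (−1)^{71−11} = +1.

+1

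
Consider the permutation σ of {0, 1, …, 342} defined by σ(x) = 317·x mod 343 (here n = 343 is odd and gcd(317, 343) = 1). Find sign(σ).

Start at x=99: 99 → 170 → 39 → 15 → 296 → 193 → 127 → … (one orbit).
7 cycles of lengths [147, 147, 21, 21, 3, 3, 1].
With 7 cycles on 343 points, sign = (−1)^{343−7} = +1.
(317|343)_J = +1 (Zolotarev's lemma cross-check).

+1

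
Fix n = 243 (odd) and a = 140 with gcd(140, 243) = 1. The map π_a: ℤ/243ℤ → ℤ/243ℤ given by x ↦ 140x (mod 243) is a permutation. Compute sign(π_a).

Trace 121: π^k(121) = [121, 173, 163, 221, 79, 125, 4] for k=0..6.
The orbit structure of x ↦ 140x mod 243: 6 orbits of sizes [162, 54, 18, 6, 2, 1].
With 6 cycles on 243 points, sign = (−1)^{243−6} = -1.

-1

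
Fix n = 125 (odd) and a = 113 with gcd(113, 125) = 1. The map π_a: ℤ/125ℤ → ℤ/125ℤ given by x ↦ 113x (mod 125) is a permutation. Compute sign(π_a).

-1

Orbit of 17 under x↦113x: [17, 46, 73, 124, 12, 106, 103]… (length divides ord_125(113)).
4 cycles of lengths [100, 20, 4, 1].
125 − 4 = 121 transpositions; sign(π) = (−1)^121 = -1.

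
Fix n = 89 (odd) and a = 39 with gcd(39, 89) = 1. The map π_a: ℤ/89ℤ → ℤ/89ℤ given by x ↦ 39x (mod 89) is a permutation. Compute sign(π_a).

Orbit of 64 under x↦39x: [64, 4, 67, 32, 2, 78, 16]… (length divides ord_89(39)).
Decompose π into cycles: lengths [11, 11, 11, 11, 11, 11, 11, 11, 1] (9 cycles, including the fixed point 0).
89 − 9 = 80 transpositions; sign(π) = (−1)^80 = +1.
Zolotarev: (39|89) = +1, matching the cycle-count sign.

+1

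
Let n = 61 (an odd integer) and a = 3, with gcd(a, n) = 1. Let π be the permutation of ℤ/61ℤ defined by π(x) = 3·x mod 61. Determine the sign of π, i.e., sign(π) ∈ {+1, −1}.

+1

Orbit of 34 under x↦3x: [34, 41, 1, 3, 9, 27, 20]… (length divides ord_61(3)).
Decompose π into cycles: lengths [10, 10, 10, 10, 10, 10, 1] (7 cycles, including the fixed point 0).
7 cycles on 61: each ℓ→(−1)^(ℓ−1), product (−1)^54 = +1.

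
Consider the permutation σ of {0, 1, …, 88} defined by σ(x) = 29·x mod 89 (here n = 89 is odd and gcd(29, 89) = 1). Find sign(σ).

-1

Trace 16: π^k(16) = [16, 19, 17, 48, 57, 51, 55] for k=0..6.
The orbit structure of x ↦ 29x mod 89: 2 orbits of sizes [88, 1].
89 − 2 = 87 transpositions; sign(π) = (−1)^87 = -1.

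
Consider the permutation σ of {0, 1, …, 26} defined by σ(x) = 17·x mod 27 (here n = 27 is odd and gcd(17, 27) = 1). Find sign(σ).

Trace 19: π^k(19) = [19, 26, 10, 8, 1, 17] for k=0..5.
Cycle type of π: 6×3 + 2×4 + 1; total 8 cycles.
n − c = 27 − 8 = 19; sign = (−1)^19 = -1.

-1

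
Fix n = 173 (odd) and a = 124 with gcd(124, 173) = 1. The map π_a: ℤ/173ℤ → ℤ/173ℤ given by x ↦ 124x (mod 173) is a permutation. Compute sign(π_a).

+1

Start at x=6: 6 → 52 → 47 → 119 → 51 → 96 → 140 → … (one orbit).
5 cycles of lengths [43, 43, 43, 43, 1].
n − c = 173 − 5 = 168; sign = (−1)^168 = +1.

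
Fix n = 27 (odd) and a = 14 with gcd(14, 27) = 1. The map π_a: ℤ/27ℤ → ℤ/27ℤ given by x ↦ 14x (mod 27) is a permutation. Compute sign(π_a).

-1

Orbit of 14 under x↦14x: [14, 7, 17, 22, 11, 19, 23]… (length divides ord_27(14)).
Decompose π into cycles: lengths [18, 6, 2, 1] (4 cycles, including the fixed point 0).
n − c = 27 − 4 = 23; sign = (−1)^23 = -1.
Zolotarev: (14|27) = -1, matching the cycle-count sign.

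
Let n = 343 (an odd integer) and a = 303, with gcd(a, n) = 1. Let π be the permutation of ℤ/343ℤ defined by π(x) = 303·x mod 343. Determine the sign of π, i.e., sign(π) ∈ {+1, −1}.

Trace 207: π^k(207) = [207, 295, 205, 32, 92, 93, 53] for k=0..6.
π_303 has 7 disjoint cycles with lengths [147, 147, 21, 21, 3, 3, 1] on {0,…,342}.
Σ(ℓ_i−1) = 343−7 = 336; sign = (−1)^336 = +1.
Zolotarev: (303|343) = +1, matching the cycle-count sign.

+1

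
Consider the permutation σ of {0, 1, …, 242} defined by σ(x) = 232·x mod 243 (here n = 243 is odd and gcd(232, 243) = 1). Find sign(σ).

+1

Start at x=142: 142 → 139 → 172 → 52 → 157 → 217 → 43 → … (one orbit).
Decompose π into cycles: lengths [81, 81, 27, 27, 9, 9, 3, 3, 1, 1, 1] (11 cycles, including the fixed point 0).
sign(π) = (−1)^{n − #cycles} = (−1)^{243−11} = (−1)^232 = +1.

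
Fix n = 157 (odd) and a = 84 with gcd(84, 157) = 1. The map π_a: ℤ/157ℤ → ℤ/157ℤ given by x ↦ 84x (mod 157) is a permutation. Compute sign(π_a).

Start at x=107: 107 → 39 → 136 → 120 → 32 → 19 → 26 → … (one orbit).
The orbit structure of x ↦ 84x mod 157: 2 orbits of sizes [156, 1].
With 2 cycles on 157 points, sign = (−1)^{157−2} = -1.

-1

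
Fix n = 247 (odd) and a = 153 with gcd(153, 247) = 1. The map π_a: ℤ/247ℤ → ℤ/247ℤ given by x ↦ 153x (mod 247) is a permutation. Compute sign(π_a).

+1

Orbit of 1 under x↦153x: [1, 153, 191, 77, 172, 134]… (length divides ord_247(153)).
π_153 has 57 disjoint cycles with lengths [6, 6, 6, 6, 6, 6, 6, 6, 6, 6, 6, 6, 6, 6, 6, 6, 6, 6, 6, 6, 6, 6, 6, 6, 6, 6, 6, 6, 6, 6, 6, 6, 6, 6, 6, 6, 6, 6, 1, 1, 1, 1, 1, 1, 1, 1, 1, 1, 1, 1, 1, 1, 1, 1, 1, 1, 1] on {0,…,246}.
247 − 57 = 190 transpositions; sign(π) = (−1)^190 = +1.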